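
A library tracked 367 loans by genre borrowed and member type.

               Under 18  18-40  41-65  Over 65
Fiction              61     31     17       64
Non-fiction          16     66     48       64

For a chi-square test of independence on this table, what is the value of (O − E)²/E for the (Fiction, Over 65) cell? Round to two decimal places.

Row total (Fiction) = 173; column total (Over 65) = 128; N = 367.
Expected count E = 173 × 128 / 367 = 60.3379.
Contribution = (O − E)²/E = (64 − 60.3379)² / 60.3379 = 0.22.

0.22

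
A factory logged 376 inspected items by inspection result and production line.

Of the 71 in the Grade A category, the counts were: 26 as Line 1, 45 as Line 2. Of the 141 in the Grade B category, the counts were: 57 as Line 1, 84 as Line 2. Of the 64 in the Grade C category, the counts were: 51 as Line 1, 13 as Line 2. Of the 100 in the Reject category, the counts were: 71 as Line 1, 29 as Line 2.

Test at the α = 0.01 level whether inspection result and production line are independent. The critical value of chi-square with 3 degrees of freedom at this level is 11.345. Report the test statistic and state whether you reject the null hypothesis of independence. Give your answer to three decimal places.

47.773; reject H₀

Row totals: 71, 141, 64, 100. Column totals: 205, 171. Grand total N = 376.
Expected counts (row total × column total / N):
  Grade A, Line 1: 71×205/376 = 38.7101
  Grade A, Line 2: 71×171/376 = 32.2899
  Grade B, Line 1: 141×205/376 = 76.8750
  Grade B, Line 2: 141×171/376 = 64.1250
  Grade C, Line 1: 64×205/376 = 34.8936
  Grade C, Line 2: 64×171/376 = 29.1064
  Reject, Line 1: 100×205/376 = 54.5213
  Reject, Line 2: 100×171/376 = 45.4787
Contributions (O − E)²/E:
  (26 − 38.7101)²/38.7101 = 4.1732
  (45 − 32.2899)²/32.2899 = 5.0030
  (57 − 76.8750)²/76.8750 = 5.1384
  (84 − 64.1250)²/64.1250 = 6.1601
  (51 − 34.8936)²/34.8936 = 7.4345
  (13 − 29.1064)²/29.1064 = 8.9127
  (71 − 54.5213)²/54.5213 = 4.9806
  (29 − 45.4787)²/45.4787 = 5.9709
χ² = 4.1732 + 5.0030 + 5.1384 + 6.1601 + 7.4345 + 8.9127 + 4.9806 + 5.9709 = 47.773
df = (4−1)(2−1) = 3. Since 47.773 > 11.345, reject the null hypothesis of independence at α = 0.01.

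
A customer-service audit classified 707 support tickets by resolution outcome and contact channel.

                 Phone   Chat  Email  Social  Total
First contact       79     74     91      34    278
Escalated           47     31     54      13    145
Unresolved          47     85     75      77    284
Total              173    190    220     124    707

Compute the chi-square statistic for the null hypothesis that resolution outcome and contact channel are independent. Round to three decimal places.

Grand total N = 707.
Expected counts (row total × column total / N):
  First contact, Phone: 278×173/707 = 68.02546
  First contact, Chat: 278×190/707 = 74.71004
  First contact, Email: 278×220/707 = 86.50636
  First contact, Social: 278×124/707 = 48.75813
  Escalated, Phone: 145×173/707 = 35.48091
  Escalated, Chat: 145×190/707 = 38.96747
  Escalated, Email: 145×220/707 = 45.12023
  Escalated, Social: 145×124/707 = 25.43140
  Unresolved, Phone: 284×173/707 = 69.49364
  Unresolved, Chat: 284×190/707 = 76.32249
  Unresolved, Email: 284×220/707 = 88.37341
  Unresolved, Social: 284×124/707 = 49.81047
Contributions (O − E)²/E:
  (79 − 68.02546)²/68.02546 = 1.7705
  (74 − 74.71004)²/74.71004 = 0.0067
  (91 − 86.50636)²/86.50636 = 0.2334
  (34 − 48.75813)²/48.75813 = 4.4670
  (47 − 35.48091)²/35.48091 = 3.7397
  (31 − 38.96747)²/38.96747 = 1.6291
  (54 − 45.12023)²/45.12023 = 1.7476
  (13 − 25.43140)²/25.43140 = 6.0767
  (47 − 69.49364)²/69.49364 = 7.2807
  (85 − 76.32249)²/76.32249 = 0.9866
  (75 − 88.37341)²/88.37341 = 2.0238
  (77 − 49.81047)²/49.81047 = 14.8417
χ² = 1.7705 + 0.0067 + 0.2334 + 4.4670 + 3.7397 + 1.6291 + 1.7476 + 6.0767 + 7.2807 + 0.9866 + 2.0238 + 14.8417 = 44.804

44.804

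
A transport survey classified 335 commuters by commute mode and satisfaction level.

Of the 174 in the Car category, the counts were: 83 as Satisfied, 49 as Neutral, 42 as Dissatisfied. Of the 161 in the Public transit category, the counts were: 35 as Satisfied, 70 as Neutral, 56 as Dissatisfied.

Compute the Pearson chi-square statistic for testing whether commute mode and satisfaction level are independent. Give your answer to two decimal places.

Row totals: 174, 161. Column totals: 118, 119, 98. Grand total N = 335.
Expected counts (row total × column total / N):
  Car, Satisfied: 174×118/335 = 61.290
  Car, Neutral: 174×119/335 = 61.809
  Car, Dissatisfied: 174×98/335 = 50.901
  Public transit, Satisfied: 161×118/335 = 56.710
  Public transit, Neutral: 161×119/335 = 57.191
  Public transit, Dissatisfied: 161×98/335 = 47.099
Contributions (O − E)²/E:
  (83 − 61.290)²/61.290 = 7.6901
  (49 − 61.809)²/61.809 = 2.6545
  (42 − 50.901)²/50.901 = 1.5565
  (35 − 56.710)²/56.710 = 8.3111
  (70 − 57.191)²/57.191 = 2.8688
  (56 − 47.099)²/47.099 = 1.6822
χ² = 7.6901 + 2.6545 + 1.5565 + 8.3111 + 2.8688 + 1.6822 = 24.76

24.76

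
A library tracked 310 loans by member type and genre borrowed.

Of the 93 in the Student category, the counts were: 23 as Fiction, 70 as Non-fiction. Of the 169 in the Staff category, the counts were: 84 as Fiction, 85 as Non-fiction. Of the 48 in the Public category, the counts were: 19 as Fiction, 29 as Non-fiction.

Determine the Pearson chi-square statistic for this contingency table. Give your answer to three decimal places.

15.534

Row totals: 93, 169, 48. Column totals: 126, 184. Grand total N = 310.
Expected counts (row total × column total / N):
  Student, Fiction: 93×126/310 = 37.8000
  Student, Non-fiction: 93×184/310 = 55.2000
  Staff, Fiction: 169×126/310 = 68.6903
  Staff, Non-fiction: 169×184/310 = 100.3097
  Public, Fiction: 48×126/310 = 19.5097
  Public, Non-fiction: 48×184/310 = 28.4903
Contributions (O − E)²/E:
  (23 − 37.8000)²/37.8000 = 5.7947
  (70 − 55.2000)²/55.2000 = 3.9681
  (84 − 68.6903)²/68.6903 = 3.4122
  (85 − 100.3097)²/100.3097 = 2.3366
  (19 − 19.5097)²/19.5097 = 0.0133
  (29 − 28.4903)²/28.4903 = 0.0091
χ² = 5.7947 + 3.9681 + 3.4122 + 2.3366 + 0.0133 + 0.0091 = 15.534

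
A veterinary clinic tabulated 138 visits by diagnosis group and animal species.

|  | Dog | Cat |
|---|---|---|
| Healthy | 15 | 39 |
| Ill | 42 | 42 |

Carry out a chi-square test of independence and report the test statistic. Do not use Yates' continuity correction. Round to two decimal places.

6.70

Row totals: 54, 84. Column totals: 57, 81. Grand total N = 138.
Expected counts (row total × column total / N):
  Healthy, Dog: 54×57/138 = 22.3043
  Healthy, Cat: 54×81/138 = 31.6957
  Ill, Dog: 84×57/138 = 34.6957
  Ill, Cat: 84×81/138 = 49.3043
Contributions (O − E)²/E:
  (15 − 22.3043)²/22.3043 = 2.3920
  (39 − 31.6957)²/31.6957 = 1.6833
  (42 − 34.6957)²/34.6957 = 1.5377
  (42 − 49.3043)²/49.3043 = 1.0821
χ² = 2.3920 + 1.6833 + 1.5377 + 1.0821 = 6.70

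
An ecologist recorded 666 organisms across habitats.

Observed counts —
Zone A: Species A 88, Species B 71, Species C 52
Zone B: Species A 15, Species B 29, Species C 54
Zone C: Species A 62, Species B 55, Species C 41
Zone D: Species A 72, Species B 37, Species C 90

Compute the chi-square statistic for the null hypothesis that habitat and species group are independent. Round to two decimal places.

51.98

Row totals: 211, 98, 158, 199. Column totals: 237, 192, 237. Grand total N = 666.
Expected counts (row total × column total / N):
  Zone A, Species A: 211×237/666 = 75.086
  Zone A, Species B: 211×192/666 = 60.829
  Zone A, Species C: 211×237/666 = 75.086
  Zone B, Species A: 98×237/666 = 34.874
  Zone B, Species B: 98×192/666 = 28.252
  Zone B, Species C: 98×237/666 = 34.874
  Zone C, Species A: 158×237/666 = 56.225
  Zone C, Species B: 158×192/666 = 45.550
  Zone C, Species C: 158×237/666 = 56.225
  Zone D, Species A: 199×237/666 = 70.815
  Zone D, Species B: 199×192/666 = 57.369
  Zone D, Species C: 199×237/666 = 70.815
Contributions (O − E)²/E:
  (88 − 75.086)²/75.086 = 2.2211
  (71 − 60.829)²/60.829 = 1.7007
  (52 − 75.086)²/75.086 = 7.0980
  (15 − 34.874)²/34.874 = 11.3258
  (29 − 28.252)²/28.252 = 0.0198
  (54 − 34.874)²/34.874 = 10.4893
  (62 − 56.225)²/56.225 = 0.5932
  (55 − 45.550)²/45.550 = 1.9605
  (41 − 56.225)²/56.225 = 4.1227
  (72 − 70.815)²/70.815 = 0.0198
  (37 − 57.369)²/57.369 = 7.2321
  (90 − 70.815)²/70.815 = 5.1975
χ² = 2.2211 + 1.7007 + 7.0980 + 11.3258 + 0.0198 + 10.4893 + 0.5932 + 1.9605 + 4.1227 + 0.0198 + 7.2321 + 5.1975 = 51.98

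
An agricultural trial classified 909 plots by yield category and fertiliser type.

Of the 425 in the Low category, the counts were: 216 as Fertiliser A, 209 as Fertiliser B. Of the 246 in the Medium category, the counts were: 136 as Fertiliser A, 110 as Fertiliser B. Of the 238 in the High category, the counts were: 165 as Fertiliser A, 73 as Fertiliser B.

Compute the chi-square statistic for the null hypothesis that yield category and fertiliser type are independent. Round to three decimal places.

21.646

Row totals: 425, 246, 238. Column totals: 517, 392. Grand total N = 909.
Expected counts (row total × column total / N):
  Low, Fertiliser A: 425×517/909 = 241.7217
  Low, Fertiliser B: 425×392/909 = 183.2783
  Medium, Fertiliser A: 246×517/909 = 139.9142
  Medium, Fertiliser B: 246×392/909 = 106.0858
  High, Fertiliser A: 238×517/909 = 135.3641
  High, Fertiliser B: 238×392/909 = 102.6359
Contributions (O − E)²/E:
  (216 − 241.7217)²/241.7217 = 2.7371
  (209 − 183.2783)²/183.2783 = 3.6098
  (136 − 139.9142)²/139.9142 = 0.1095
  (110 − 106.0858)²/106.0858 = 0.1444
  (165 − 135.3641)²/135.3641 = 6.4883
  (73 − 102.6359)²/102.6359 = 8.5573
χ² = 2.7371 + 3.6098 + 0.1095 + 0.1444 + 6.4883 + 8.5573 = 21.646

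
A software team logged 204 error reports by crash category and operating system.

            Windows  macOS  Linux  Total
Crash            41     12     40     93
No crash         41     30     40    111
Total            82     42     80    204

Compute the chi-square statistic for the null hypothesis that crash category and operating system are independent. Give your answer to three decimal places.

Grand total N = 204.
Expected counts (row total × column total / N):
  Crash, Windows: 93×82/204 = 37.3824
  Crash, macOS: 93×42/204 = 19.1471
  Crash, Linux: 93×80/204 = 36.4706
  No crash, Windows: 111×82/204 = 44.6176
  No crash, macOS: 111×42/204 = 22.8529
  No crash, Linux: 111×80/204 = 43.5294
Contributions (O − E)²/E:
  (41 − 37.3824)²/37.3824 = 0.3501
  (12 − 19.1471)²/19.1471 = 2.6678
  (40 − 36.4706)²/36.4706 = 0.3416
  (41 − 44.6176)²/44.6176 = 0.2933
  (30 − 22.8529)²/22.8529 = 2.2352
  (40 − 43.5294)²/43.5294 = 0.2862
χ² = 0.3501 + 2.6678 + 0.3416 + 0.2933 + 2.2352 + 0.2862 = 6.174

6.174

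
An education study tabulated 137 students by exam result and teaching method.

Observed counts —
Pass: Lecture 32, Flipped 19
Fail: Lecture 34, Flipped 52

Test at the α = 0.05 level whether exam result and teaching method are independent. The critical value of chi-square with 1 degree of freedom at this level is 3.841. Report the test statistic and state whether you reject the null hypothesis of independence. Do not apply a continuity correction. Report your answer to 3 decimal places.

6.908; reject H₀

Row totals: 51, 86. Column totals: 66, 71. Grand total N = 137.
Expected counts (row total × column total / N):
  Pass, Lecture: 51×66/137 = 24.5693
  Pass, Flipped: 51×71/137 = 26.4307
  Fail, Lecture: 86×66/137 = 41.4307
  Fail, Flipped: 86×71/137 = 44.5693
Contributions (O − E)²/E:
  (32 − 24.5693)²/24.5693 = 2.2473
  (19 − 26.4307)²/26.4307 = 2.0891
  (34 − 41.4307)²/41.4307 = 1.3327
  (52 − 44.5693)²/44.5693 = 1.2389
χ² = 2.2473 + 2.0891 + 1.3327 + 1.2389 = 6.908
df = (2−1)(2−1) = 1. Since 6.908 > 3.841, reject the null hypothesis of independence at α = 0.05.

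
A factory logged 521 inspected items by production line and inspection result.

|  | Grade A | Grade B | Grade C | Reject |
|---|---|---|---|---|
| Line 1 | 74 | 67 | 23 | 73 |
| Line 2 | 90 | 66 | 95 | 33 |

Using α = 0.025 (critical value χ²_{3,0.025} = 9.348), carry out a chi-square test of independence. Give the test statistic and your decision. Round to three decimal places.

56.817; reject H₀

Row totals: 237, 284. Column totals: 164, 133, 118, 106. Grand total N = 521.
Expected counts (row total × column total / N):
  Line 1, Grade A: 237×164/521 = 74.60269
  Line 1, Grade B: 237×133/521 = 60.50096
  Line 1, Grade C: 237×118/521 = 53.67754
  Line 1, Reject: 237×106/521 = 48.21881
  Line 2, Grade A: 284×164/521 = 89.39731
  Line 2, Grade B: 284×133/521 = 72.49904
  Line 2, Grade C: 284×118/521 = 64.32246
  Line 2, Reject: 284×106/521 = 57.78119
Contributions (O − E)²/E:
  (74 − 74.60269)²/74.60269 = 0.0049
  (67 − 60.50096)²/60.50096 = 0.6981
  (23 − 53.67754)²/53.67754 = 17.5327
  (73 − 48.21881)²/48.21881 = 12.7358
  (90 − 89.39731)²/89.39731 = 0.0041
  (66 − 72.49904)²/72.49904 = 0.5826
  (95 − 64.32246)²/64.32246 = 14.6311
  (33 − 57.78119)²/57.78119 = 10.6282
χ² = 0.0049 + 0.6981 + 17.5327 + 12.7358 + 0.0041 + 0.5826 + 14.6311 + 10.6282 = 56.817
df = (2−1)(4−1) = 3. Since 56.817 > 9.348, reject the null hypothesis of independence at α = 0.025.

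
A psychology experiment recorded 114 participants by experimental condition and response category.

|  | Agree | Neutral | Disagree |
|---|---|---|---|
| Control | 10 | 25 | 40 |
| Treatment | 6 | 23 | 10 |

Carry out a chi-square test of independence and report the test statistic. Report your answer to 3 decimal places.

Row totals: 75, 39. Column totals: 16, 48, 50. Grand total N = 114.
Expected counts (row total × column total / N):
  Control, Agree: 75×16/114 = 10.52632
  Control, Neutral: 75×48/114 = 31.57895
  Control, Disagree: 75×50/114 = 32.89474
  Treatment, Agree: 39×16/114 = 5.47368
  Treatment, Neutral: 39×48/114 = 16.42105
  Treatment, Disagree: 39×50/114 = 17.10526
Contributions (O − E)²/E:
  (10 − 10.52632)²/10.52632 = 0.0263
  (25 − 31.57895)²/31.57895 = 1.3706
  (40 − 32.89474)²/32.89474 = 1.5347
  (6 − 5.47368)²/5.47368 = 0.0506
  (23 − 16.42105)²/16.42105 = 2.6358
  (10 − 17.10526)²/17.10526 = 2.9514
χ² = 0.0263 + 1.3706 + 1.5347 + 0.0506 + 2.6358 + 2.9514 = 8.569

8.569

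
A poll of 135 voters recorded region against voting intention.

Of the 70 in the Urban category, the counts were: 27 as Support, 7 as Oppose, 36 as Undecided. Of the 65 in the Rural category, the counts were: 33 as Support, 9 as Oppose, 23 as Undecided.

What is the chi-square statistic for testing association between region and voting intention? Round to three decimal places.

Row totals: 70, 65. Column totals: 60, 16, 59. Grand total N = 135.
Expected counts (row total × column total / N):
  Urban, Support: 70×60/135 = 31.1111
  Urban, Oppose: 70×16/135 = 8.2963
  Urban, Undecided: 70×59/135 = 30.5926
  Rural, Support: 65×60/135 = 28.8889
  Rural, Oppose: 65×16/135 = 7.7037
  Rural, Undecided: 65×59/135 = 28.4074
Contributions (O − E)²/E:
  (27 − 31.1111)²/31.1111 = 0.5433
  (7 − 8.2963)²/8.2963 = 0.2025
  (36 − 30.5926)²/30.5926 = 0.9558
  (33 − 28.8889)²/28.8889 = 0.5850
  (9 − 7.7037)²/7.7037 = 0.2181
  (23 − 28.4074)²/28.4074 = 1.0293
χ² = 0.5433 + 0.2025 + 0.9558 + 0.5850 + 0.2181 + 1.0293 = 3.534

3.534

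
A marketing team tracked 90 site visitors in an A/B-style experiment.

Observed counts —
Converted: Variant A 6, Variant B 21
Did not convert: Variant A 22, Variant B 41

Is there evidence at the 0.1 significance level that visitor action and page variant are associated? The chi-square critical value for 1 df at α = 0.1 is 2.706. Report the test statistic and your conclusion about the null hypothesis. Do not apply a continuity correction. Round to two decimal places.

1.42; fail to reject H₀

Row totals: 27, 63. Column totals: 28, 62. Grand total N = 90.
Expected counts (row total × column total / N):
  Converted, Variant A: 27×28/90 = 8.400
  Converted, Variant B: 27×62/90 = 18.600
  Did not convert, Variant A: 63×28/90 = 19.600
  Did not convert, Variant B: 63×62/90 = 43.400
Contributions (O − E)²/E:
  (6 − 8.400)²/8.400 = 0.6857
  (21 − 18.600)²/18.600 = 0.3097
  (22 − 19.600)²/19.600 = 0.2939
  (41 − 43.400)²/43.400 = 0.1327
χ² = 0.6857 + 0.3097 + 0.2939 + 0.1327 = 1.42
df = (2−1)(2−1) = 1. Since 1.42 < 2.706, fail to reject the null hypothesis of independence at α = 0.1.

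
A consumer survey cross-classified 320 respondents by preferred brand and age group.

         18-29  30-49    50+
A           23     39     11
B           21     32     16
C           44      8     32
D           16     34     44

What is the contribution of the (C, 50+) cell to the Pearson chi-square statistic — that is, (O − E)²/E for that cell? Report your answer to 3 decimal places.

0.911

Row total (C) = 84; column total (50+) = 103; N = 320.
Expected count E = 84 × 103 / 320 = 27.03750.
Contribution = (O − E)²/E = (32 − 27.03750)² / 27.03750 = 0.911.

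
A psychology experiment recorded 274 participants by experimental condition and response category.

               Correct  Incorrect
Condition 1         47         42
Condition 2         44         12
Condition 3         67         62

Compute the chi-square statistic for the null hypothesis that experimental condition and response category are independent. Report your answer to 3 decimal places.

Row totals: 89, 56, 129. Column totals: 158, 116. Grand total N = 274.
Expected counts (row total × column total / N):
  Condition 1, Correct: 89×158/274 = 51.3212
  Condition 1, Incorrect: 89×116/274 = 37.6788
  Condition 2, Correct: 56×158/274 = 32.2920
  Condition 2, Incorrect: 56×116/274 = 23.7080
  Condition 3, Correct: 129×158/274 = 74.3869
  Condition 3, Incorrect: 129×116/274 = 54.6131
Contributions (O − E)²/E:
  (47 − 51.3212)²/51.3212 = 0.3638
  (42 − 37.6788)²/37.6788 = 0.4956
  (44 − 32.2920)²/32.2920 = 4.2449
  (12 − 23.7080)²/23.7080 = 5.7819
  (67 − 74.3869)²/74.3869 = 0.7335
  (62 − 54.6131)²/54.6131 = 0.9991
χ² = 0.3638 + 0.4956 + 4.2449 + 5.7819 + 0.7335 + 0.9991 = 12.619

12.619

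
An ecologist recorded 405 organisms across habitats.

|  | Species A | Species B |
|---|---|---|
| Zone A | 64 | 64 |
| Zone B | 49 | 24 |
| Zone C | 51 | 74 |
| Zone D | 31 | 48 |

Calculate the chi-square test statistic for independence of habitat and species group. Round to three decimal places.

15.918

Row totals: 128, 73, 125, 79. Column totals: 195, 210. Grand total N = 405.
Expected counts (row total × column total / N):
  Zone A, Species A: 128×195/405 = 61.6296
  Zone A, Species B: 128×210/405 = 66.3704
  Zone B, Species A: 73×195/405 = 35.1481
  Zone B, Species B: 73×210/405 = 37.8519
  Zone C, Species A: 125×195/405 = 60.1852
  Zone C, Species B: 125×210/405 = 64.8148
  Zone D, Species A: 79×195/405 = 38.0370
  Zone D, Species B: 79×210/405 = 40.9630
Contributions (O − E)²/E:
  (64 − 61.6296)²/61.6296 = 0.0912
  (64 − 66.3704)²/66.3704 = 0.0847
  (49 − 35.1481)²/35.1481 = 5.4590
  (24 − 37.8519)²/37.8519 = 5.0691
  (51 − 60.1852)²/60.1852 = 1.4018
  (74 − 64.8148)²/64.8148 = 1.3017
  (31 − 38.0370)²/38.0370 = 1.3019
  (48 − 40.9630)²/40.9630 = 1.2089
χ² = 0.0912 + 0.0847 + 5.4590 + 5.0691 + 1.4018 + 1.3017 + 1.3019 + 1.2089 = 15.918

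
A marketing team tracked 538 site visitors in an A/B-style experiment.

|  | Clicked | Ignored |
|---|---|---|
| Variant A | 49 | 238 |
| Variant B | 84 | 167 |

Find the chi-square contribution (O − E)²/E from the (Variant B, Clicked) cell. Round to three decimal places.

7.765

Row total (Variant B) = 251; column total (Clicked) = 133; N = 538.
Expected count E = 251 × 133 / 538 = 62.0502.
Contribution = (O − E)²/E = (84 − 62.0502)² / 62.0502 = 7.765.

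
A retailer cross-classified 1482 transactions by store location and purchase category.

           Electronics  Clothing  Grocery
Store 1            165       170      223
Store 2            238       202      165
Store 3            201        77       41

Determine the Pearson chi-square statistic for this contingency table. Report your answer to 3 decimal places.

Row totals: 558, 605, 319. Column totals: 604, 449, 429. Grand total N = 1482.
Expected counts (row total × column total / N):
  Store 1, Electronics: 558×604/1482 = 227.4170
  Store 1, Clothing: 558×449/1482 = 169.0567
  Store 1, Grocery: 558×429/1482 = 161.5263
  Store 2, Electronics: 605×604/1482 = 246.5722
  Store 2, Clothing: 605×449/1482 = 183.2962
  Store 2, Grocery: 605×429/1482 = 175.1316
  Store 3, Electronics: 319×604/1482 = 130.0108
  Store 3, Clothing: 319×449/1482 = 96.6471
  Store 3, Grocery: 319×429/1482 = 92.3421
Contributions (O − E)²/E:
  (165 − 227.4170)²/227.4170 = 17.1310
  (170 − 169.0567)²/169.0567 = 0.0053
  (223 − 161.5263)²/161.5263 = 23.3957
  (238 − 246.5722)²/246.5722 = 0.2980
  (202 − 183.2962)²/183.2962 = 1.9086
  (165 − 175.1316)²/175.1316 = 0.5861
  (201 − 130.0108)²/130.0108 = 38.7619
  (77 − 96.6471)²/96.6471 = 3.9940
  (41 − 92.3421)²/92.3421 = 28.5461
χ² = 17.1310 + 0.0053 + 23.3957 + 0.2980 + 1.9086 + 0.5861 + 38.7619 + 3.9940 + 28.5461 = 114.627

114.627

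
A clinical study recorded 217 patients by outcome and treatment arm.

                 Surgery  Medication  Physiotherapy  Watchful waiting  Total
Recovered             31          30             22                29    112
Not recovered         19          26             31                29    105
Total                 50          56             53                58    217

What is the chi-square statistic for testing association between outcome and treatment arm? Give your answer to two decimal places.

Grand total N = 217.
Expected counts (row total × column total / N):
  Recovered, Surgery: 112×50/217 = 25.8065
  Recovered, Medication: 112×56/217 = 28.9032
  Recovered, Physiotherapy: 112×53/217 = 27.3548
  Recovered, Watchful waiting: 112×58/217 = 29.9355
  Not recovered, Surgery: 105×50/217 = 24.1935
  Not recovered, Medication: 105×56/217 = 27.0968
  Not recovered, Physiotherapy: 105×53/217 = 25.6452
  Not recovered, Watchful waiting: 105×58/217 = 28.0645
Contributions (O − E)²/E:
  (31 − 25.8065)²/25.8065 = 1.0452
  (30 − 28.9032)²/28.9032 = 0.0416
  (22 − 27.3548)²/27.3548 = 1.0482
  (29 − 29.9355)²/29.9355 = 0.0292
  (19 − 24.1935)²/24.1935 = 1.1149
  (26 − 27.0968)²/27.0968 = 0.0444
  (31 − 25.6452)²/25.6452 = 1.1181
  (29 − 28.0645)²/28.0645 = 0.0312
χ² = 1.0452 + 0.0416 + 1.0482 + 0.0292 + 1.1149 + 0.0444 + 1.1181 + 0.0312 = 4.47

4.47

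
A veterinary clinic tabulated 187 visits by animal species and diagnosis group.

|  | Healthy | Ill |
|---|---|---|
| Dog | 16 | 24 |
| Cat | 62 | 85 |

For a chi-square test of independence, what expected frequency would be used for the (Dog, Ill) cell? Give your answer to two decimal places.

23.32

Row total (Dog) = 40; column total (Ill) = 109; grand total N = 187.
Expected count = (row total × column total) / N = 40 × 109 / 187 = 23.32.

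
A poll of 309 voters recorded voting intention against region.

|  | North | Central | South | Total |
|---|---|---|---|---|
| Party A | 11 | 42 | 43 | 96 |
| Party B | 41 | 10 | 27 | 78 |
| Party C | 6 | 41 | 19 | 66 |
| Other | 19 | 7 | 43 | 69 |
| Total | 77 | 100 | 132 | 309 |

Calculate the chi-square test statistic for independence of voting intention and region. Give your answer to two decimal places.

Grand total N = 309.
Expected counts (row total × column total / N):
  Party A, North: 96×77/309 = 23.9223
  Party A, Central: 96×100/309 = 31.0680
  Party A, South: 96×132/309 = 41.0097
  Party B, North: 78×77/309 = 19.4369
  Party B, Central: 78×100/309 = 25.2427
  Party B, South: 78×132/309 = 33.3204
  Party C, North: 66×77/309 = 16.4466
  Party C, Central: 66×100/309 = 21.3592
  Party C, South: 66×132/309 = 28.1942
  Other, North: 69×77/309 = 17.1942
  Other, Central: 69×100/309 = 22.3301
  Other, South: 69×132/309 = 29.4757
Contributions (O − E)²/E:
  (11 − 23.9223)²/23.9223 = 6.9803
  (42 − 31.0680)²/31.0680 = 3.8467
  (43 − 41.0097)²/41.0097 = 0.0966
  (41 − 19.4369)²/19.4369 = 23.9219
  (10 − 25.2427)²/25.2427 = 9.2042
  (27 − 33.3204)²/33.3204 = 1.1989
  (6 − 16.4466)²/16.4466 = 6.6355
  (41 − 21.3592)²/21.3592 = 18.0606
  (19 − 28.1942)²/28.1942 = 2.9983
  (19 − 17.1942)²/17.1942 = 0.1897
  (7 − 22.3301)²/22.3301 = 10.5244
  (43 − 29.4757)²/29.4757 = 6.2053
χ² = 6.9803 + 3.8467 + 0.0966 + 23.9219 + 9.2042 + 1.1989 + 6.6355 + 18.0606 + 2.9983 + 0.1897 + 10.5244 + 6.2053 = 89.86

89.86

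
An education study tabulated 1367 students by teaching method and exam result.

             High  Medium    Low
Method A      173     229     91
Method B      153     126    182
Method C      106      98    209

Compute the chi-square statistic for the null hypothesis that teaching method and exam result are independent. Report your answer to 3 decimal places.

Row totals: 493, 461, 413. Column totals: 432, 453, 482. Grand total N = 1367.
Expected counts (row total × column total / N):
  Method A, High: 493×432/1367 = 155.7981
  Method A, Medium: 493×453/1367 = 163.3716
  Method A, Low: 493×482/1367 = 173.8303
  Method B, High: 461×432/1367 = 145.6854
  Method B, Medium: 461×453/1367 = 152.7674
  Method B, Low: 461×482/1367 = 162.5472
  Method C, High: 413×432/1367 = 130.5165
  Method C, Medium: 413×453/1367 = 136.8610
  Method C, Low: 413×482/1367 = 145.6225
Contributions (O − E)²/E:
  (173 − 155.7981)²/155.7981 = 1.8993
  (229 − 163.3716)²/163.3716 = 26.3637
  (91 − 173.8303)²/173.8303 = 39.4687
  (153 − 145.6854)²/145.6854 = 0.3673
  (126 − 152.7674)²/152.7674 = 4.6901
  (182 − 162.5472)²/162.5472 = 2.3280
  (106 − 130.5165)²/130.5165 = 4.6052
  (98 − 136.8610)²/136.8610 = 11.0344
  (209 − 145.6225)²/145.6225 = 27.5830
χ² = 1.8993 + 26.3637 + 39.4687 + 0.3673 + 4.6901 + 2.3280 + 4.6052 + 11.0344 + 27.5830 = 118.340

118.340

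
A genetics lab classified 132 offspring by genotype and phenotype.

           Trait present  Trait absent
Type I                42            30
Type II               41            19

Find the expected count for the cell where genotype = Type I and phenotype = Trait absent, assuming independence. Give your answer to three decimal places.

Row total (Type I) = 72; column total (Trait absent) = 49; grand total N = 132.
Expected count = (row total × column total) / N = 72 × 49 / 132 = 26.727.

26.727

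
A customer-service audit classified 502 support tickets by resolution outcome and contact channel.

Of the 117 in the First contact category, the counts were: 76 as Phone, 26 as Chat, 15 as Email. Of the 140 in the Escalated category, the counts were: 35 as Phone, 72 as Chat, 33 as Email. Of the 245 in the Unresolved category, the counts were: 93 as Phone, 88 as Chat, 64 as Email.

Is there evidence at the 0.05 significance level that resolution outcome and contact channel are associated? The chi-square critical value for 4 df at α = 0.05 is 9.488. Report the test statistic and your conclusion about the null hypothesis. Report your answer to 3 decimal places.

Row totals: 117, 140, 245. Column totals: 204, 186, 112. Grand total N = 502.
Expected counts (row total × column total / N):
  First contact, Phone: 117×204/502 = 47.5458
  First contact, Chat: 117×186/502 = 43.3506
  First contact, Email: 117×112/502 = 26.1036
  Escalated, Phone: 140×204/502 = 56.8924
  Escalated, Chat: 140×186/502 = 51.8725
  Escalated, Email: 140×112/502 = 31.2351
  Unresolved, Phone: 245×204/502 = 99.5618
  Unresolved, Chat: 245×186/502 = 90.7769
  Unresolved, Email: 245×112/502 = 54.6614
Contributions (O − E)²/E:
  (76 − 47.5458)²/47.5458 = 17.0287
  (26 − 43.3506)²/43.3506 = 6.9444
  (15 − 26.1036)²/26.1036 = 4.7231
  (35 − 56.8924)²/56.8924 = 8.4243
  (72 − 51.8725)²/51.8725 = 7.8098
  (33 − 31.2351)²/31.2351 = 0.0997
  (93 − 99.5618)²/99.5618 = 0.4325
  (88 − 90.7769)²/90.7769 = 0.0849
  (64 − 54.6614)²/54.6614 = 1.5954
χ² = 17.0287 + 6.9444 + 4.7231 + 8.4243 + 7.8098 + 0.0997 + 0.4325 + 0.0849 + 1.5954 = 47.143
df = (3−1)(3−1) = 4. Since 47.143 > 9.488, reject the null hypothesis of independence at α = 0.05.

47.143; reject H₀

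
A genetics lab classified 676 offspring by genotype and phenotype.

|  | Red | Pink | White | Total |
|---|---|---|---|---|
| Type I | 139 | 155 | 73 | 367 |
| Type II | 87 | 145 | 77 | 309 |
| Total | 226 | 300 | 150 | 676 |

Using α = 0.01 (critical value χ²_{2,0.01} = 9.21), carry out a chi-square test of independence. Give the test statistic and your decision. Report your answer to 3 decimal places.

7.483; fail to reject H₀

Grand total N = 676.
Expected counts (row total × column total / N):
  Type I, Red: 367×226/676 = 122.6953
  Type I, Pink: 367×300/676 = 162.8698
  Type I, White: 367×150/676 = 81.4349
  Type II, Red: 309×226/676 = 103.3047
  Type II, Pink: 309×300/676 = 137.1302
  Type II, White: 309×150/676 = 68.5651
Contributions (O − E)²/E:
  (139 − 122.6953)²/122.6953 = 2.1667
  (155 − 162.8698)²/162.8698 = 0.3803
  (73 − 81.4349)²/81.4349 = 0.8737
  (87 − 103.3047)²/103.3047 = 2.5734
  (145 − 137.1302)²/137.1302 = 0.4516
  (77 − 68.5651)²/68.5651 = 1.0377
χ² = 2.1667 + 0.3803 + 0.8737 + 2.5734 + 0.4516 + 1.0377 = 7.483
df = (2−1)(3−1) = 2. Since 7.483 < 9.21, fail to reject the null hypothesis of independence at α = 0.01.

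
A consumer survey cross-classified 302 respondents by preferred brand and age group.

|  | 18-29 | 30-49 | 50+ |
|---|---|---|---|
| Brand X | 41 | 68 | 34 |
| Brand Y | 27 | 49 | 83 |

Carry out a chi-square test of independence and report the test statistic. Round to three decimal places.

25.714

Row totals: 143, 159. Column totals: 68, 117, 117. Grand total N = 302.
Expected counts (row total × column total / N):
  Brand X, 18-29: 143×68/302 = 32.1987
  Brand X, 30-49: 143×117/302 = 55.4007
  Brand X, 50+: 143×117/302 = 55.4007
  Brand Y, 18-29: 159×68/302 = 35.8013
  Brand Y, 30-49: 159×117/302 = 61.5993
  Brand Y, 50+: 159×117/302 = 61.5993
Contributions (O − E)²/E:
  (41 − 32.1987)²/32.1987 = 2.4058
  (68 − 55.4007)²/55.4007 = 2.8653
  (34 − 55.4007)²/55.4007 = 8.2669
  (27 − 35.8013)²/35.8013 = 2.1637
  (49 − 61.5993)²/61.5993 = 2.5770
  (83 − 61.5993)²/61.5993 = 7.4350
χ² = 2.4058 + 2.8653 + 8.2669 + 2.1637 + 2.5770 + 7.4350 = 25.714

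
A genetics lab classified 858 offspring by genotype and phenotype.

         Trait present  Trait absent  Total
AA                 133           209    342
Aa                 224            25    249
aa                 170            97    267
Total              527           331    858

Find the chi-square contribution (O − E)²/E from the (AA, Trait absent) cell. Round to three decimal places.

45.012

Row total (AA) = 342; column total (Trait absent) = 331; N = 858.
Expected count E = 342 × 331 / 858 = 131.9371.
Contribution = (O − E)²/E = (209 − 131.9371)² / 131.9371 = 45.012.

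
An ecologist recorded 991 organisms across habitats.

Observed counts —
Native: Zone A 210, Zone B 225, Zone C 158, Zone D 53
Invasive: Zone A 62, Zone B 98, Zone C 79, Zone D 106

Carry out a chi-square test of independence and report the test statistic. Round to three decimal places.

Row totals: 646, 345. Column totals: 272, 323, 237, 159. Grand total N = 991.
Expected counts (row total × column total / N):
  Native, Zone A: 646×272/991 = 177.3078
  Native, Zone B: 646×323/991 = 210.5530
  Native, Zone C: 646×237/991 = 154.4924
  Native, Zone D: 646×159/991 = 103.6468
  Invasive, Zone A: 345×272/991 = 94.6922
  Invasive, Zone B: 345×323/991 = 112.4470
  Invasive, Zone C: 345×237/991 = 82.5076
  Invasive, Zone D: 345×159/991 = 55.3532
Contributions (O − E)²/E:
  (210 − 177.3078)²/177.3078 = 6.0278
  (225 − 210.5530)²/210.5530 = 0.9913
  (158 − 154.4924)²/154.4924 = 0.0796
  (53 − 103.6468)²/103.6468 = 24.7485
  (62 − 94.6922)²/94.6922 = 11.2869
  (98 − 112.4470)²/112.4470 = 1.8561
  (79 − 82.5076)²/82.5076 = 0.1491
  (106 − 55.3532)²/55.3532 = 46.3406
χ² = 6.0278 + 0.9913 + 0.0796 + 24.7485 + 11.2869 + 1.8561 + 0.1491 + 46.3406 = 91.480

91.480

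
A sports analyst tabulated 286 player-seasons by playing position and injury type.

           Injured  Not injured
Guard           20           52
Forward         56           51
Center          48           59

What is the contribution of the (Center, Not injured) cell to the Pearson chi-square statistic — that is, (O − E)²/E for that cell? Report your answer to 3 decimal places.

0.043

Row total (Center) = 107; column total (Not injured) = 162; N = 286.
Expected count E = 107 × 162 / 286 = 60.6084.
Contribution = (O − E)²/E = (59 − 60.6084)² / 60.6084 = 0.043.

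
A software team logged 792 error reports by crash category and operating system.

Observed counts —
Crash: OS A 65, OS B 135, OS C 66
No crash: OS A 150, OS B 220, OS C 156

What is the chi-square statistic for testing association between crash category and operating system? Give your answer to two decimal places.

5.70

Row totals: 266, 526. Column totals: 215, 355, 222. Grand total N = 792.
Expected counts (row total × column total / N):
  Crash, OS A: 266×215/792 = 72.210
  Crash, OS B: 266×355/792 = 119.230
  Crash, OS C: 266×222/792 = 74.561
  No crash, OS A: 526×215/792 = 142.790
  No crash, OS B: 526×355/792 = 235.770
  No crash, OS C: 526×222/792 = 147.439
Contributions (O − E)²/E:
  (65 − 72.210)²/72.210 = 0.7199
  (135 − 119.230)²/119.230 = 2.0858
  (66 − 74.561)²/74.561 = 0.9830
  (150 − 142.790)²/142.790 = 0.3641
  (220 − 235.770)²/235.770 = 1.0548
  (156 − 147.439)²/147.439 = 0.4971
χ² = 0.7199 + 2.0858 + 0.9830 + 0.3641 + 1.0548 + 0.4971 = 5.70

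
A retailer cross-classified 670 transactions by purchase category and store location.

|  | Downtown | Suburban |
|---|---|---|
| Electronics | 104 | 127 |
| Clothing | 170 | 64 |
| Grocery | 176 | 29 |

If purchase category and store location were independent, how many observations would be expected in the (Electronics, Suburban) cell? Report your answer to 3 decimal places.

75.851

Row total (Electronics) = 231; column total (Suburban) = 220; grand total N = 670.
Expected count = (row total × column total) / N = 231 × 220 / 670 = 75.851.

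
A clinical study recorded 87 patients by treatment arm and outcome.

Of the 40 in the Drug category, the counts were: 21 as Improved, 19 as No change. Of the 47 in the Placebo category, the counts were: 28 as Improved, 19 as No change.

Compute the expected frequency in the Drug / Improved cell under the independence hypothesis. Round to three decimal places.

Row total (Drug) = 40; column total (Improved) = 49; grand total N = 87.
Expected count = (row total × column total) / N = 40 × 49 / 87 = 22.529.

22.529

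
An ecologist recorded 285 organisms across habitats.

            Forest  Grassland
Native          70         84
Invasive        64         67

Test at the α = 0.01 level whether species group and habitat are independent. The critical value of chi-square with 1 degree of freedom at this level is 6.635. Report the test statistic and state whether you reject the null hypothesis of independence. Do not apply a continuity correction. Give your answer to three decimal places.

Row totals: 154, 131. Column totals: 134, 151. Grand total N = 285.
Expected counts (row total × column total / N):
  Native, Forest: 154×134/285 = 72.4070
  Native, Grassland: 154×151/285 = 81.5930
  Invasive, Forest: 131×134/285 = 61.5930
  Invasive, Grassland: 131×151/285 = 69.4070
Contributions (O − E)²/E:
  (70 − 72.4070)²/72.4070 = 0.0800
  (84 − 81.5930)²/81.5930 = 0.0710
  (64 − 61.5930)²/61.5930 = 0.0941
  (67 − 69.4070)²/69.4070 = 0.0835
χ² = 0.0800 + 0.0710 + 0.0941 + 0.0835 = 0.329
df = (2−1)(2−1) = 1. Since 0.329 < 6.635, fail to reject the null hypothesis of independence at α = 0.01.

0.329; fail to reject H₀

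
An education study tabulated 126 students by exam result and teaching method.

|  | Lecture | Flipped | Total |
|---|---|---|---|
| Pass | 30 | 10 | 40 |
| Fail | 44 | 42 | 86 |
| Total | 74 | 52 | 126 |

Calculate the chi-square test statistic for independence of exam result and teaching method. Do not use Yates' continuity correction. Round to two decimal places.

Grand total N = 126.
Expected counts (row total × column total / N):
  Pass, Lecture: 40×74/126 = 23.492
  Pass, Flipped: 40×52/126 = 16.508
  Fail, Lecture: 86×74/126 = 50.508
  Fail, Flipped: 86×52/126 = 35.492
Contributions (O − E)²/E:
  (30 − 23.492)²/23.492 = 1.8029
  (10 − 16.508)²/16.508 = 2.5657
  (44 − 50.508)²/50.508 = 0.8386
  (42 − 35.492)²/35.492 = 1.1933
χ² = 1.8029 + 2.5657 + 0.8386 + 1.1933 = 6.40

6.40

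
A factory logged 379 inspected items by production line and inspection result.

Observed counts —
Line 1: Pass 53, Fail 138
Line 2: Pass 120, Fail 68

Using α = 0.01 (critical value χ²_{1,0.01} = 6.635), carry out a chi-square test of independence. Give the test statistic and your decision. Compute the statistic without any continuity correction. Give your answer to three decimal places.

49.714; reject H₀

Row totals: 191, 188. Column totals: 173, 206. Grand total N = 379.
Expected counts (row total × column total / N):
  Line 1, Pass: 191×173/379 = 87.1847
  Line 1, Fail: 191×206/379 = 103.8153
  Line 2, Pass: 188×173/379 = 85.8153
  Line 2, Fail: 188×206/379 = 102.1847
Contributions (O − E)²/E:
  (53 − 87.1847)²/87.1847 = 13.4037
  (138 − 103.8153)²/103.8153 = 11.2565
  (120 − 85.8153)²/85.8153 = 13.6175
  (68 − 102.1847)²/102.1847 = 11.4361
χ² = 13.4037 + 11.2565 + 13.6175 + 11.4361 = 49.714
df = (2−1)(2−1) = 1. Since 49.714 > 6.635, reject the null hypothesis of independence at α = 0.01.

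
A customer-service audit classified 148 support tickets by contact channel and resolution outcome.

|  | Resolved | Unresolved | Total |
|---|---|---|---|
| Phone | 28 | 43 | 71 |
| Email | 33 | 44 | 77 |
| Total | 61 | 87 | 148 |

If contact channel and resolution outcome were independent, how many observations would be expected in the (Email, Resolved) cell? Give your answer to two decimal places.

Row total (Email) = 77; column total (Resolved) = 61; grand total N = 148.
Expected count = (row total × column total) / N = 77 × 61 / 148 = 31.74.

31.74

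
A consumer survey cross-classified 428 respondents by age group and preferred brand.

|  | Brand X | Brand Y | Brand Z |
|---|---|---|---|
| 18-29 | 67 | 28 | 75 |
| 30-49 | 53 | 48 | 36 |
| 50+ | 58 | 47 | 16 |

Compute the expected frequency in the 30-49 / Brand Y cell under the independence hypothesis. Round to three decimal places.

Row total (30-49) = 137; column total (Brand Y) = 123; grand total N = 428.
Expected count = (row total × column total) / N = 137 × 123 / 428 = 39.371.

39.371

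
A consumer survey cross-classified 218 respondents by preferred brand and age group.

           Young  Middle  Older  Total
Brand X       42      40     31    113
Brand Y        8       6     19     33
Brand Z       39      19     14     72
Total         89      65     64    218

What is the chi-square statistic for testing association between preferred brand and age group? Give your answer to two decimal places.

Grand total N = 218.
Expected counts (row total × column total / N):
  Brand X, Young: 113×89/218 = 46.133
  Brand X, Middle: 113×65/218 = 33.693
  Brand X, Older: 113×64/218 = 33.174
  Brand Y, Young: 33×89/218 = 13.472
  Brand Y, Middle: 33×65/218 = 9.839
  Brand Y, Older: 33×64/218 = 9.688
  Brand Z, Young: 72×89/218 = 29.394
  Brand Z, Middle: 72×65/218 = 21.468
  Brand Z, Older: 72×64/218 = 21.138
Contributions (O − E)²/E:
  (42 − 46.133)²/46.133 = 0.3703
  (40 − 33.693)²/33.693 = 1.1806
  (31 − 33.174)²/33.174 = 0.1425
  (8 − 13.472)²/13.472 = 2.2226
  (6 − 9.839)²/9.839 = 1.4979
  (19 − 9.688)²/9.688 = 8.9506
  (39 − 29.394)²/29.394 = 3.1393
  (19 − 21.468)²/21.468 = 0.2837
  (14 − 21.138)²/21.138 = 2.4104
χ² = 0.3703 + 1.1806 + 0.1425 + 2.2226 + 1.4979 + 8.9506 + 3.1393 + 0.2837 + 2.4104 = 20.20

20.20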